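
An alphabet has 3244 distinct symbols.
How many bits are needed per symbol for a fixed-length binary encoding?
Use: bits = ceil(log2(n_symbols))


log2(3244) = 11.6636
Bracket: 2^11 = 2048 < 3244 <= 2^12 = 4096
So ceil(log2(3244)) = 12

bits = ceil(log2(3244)) = ceil(11.6636) = 12 bits


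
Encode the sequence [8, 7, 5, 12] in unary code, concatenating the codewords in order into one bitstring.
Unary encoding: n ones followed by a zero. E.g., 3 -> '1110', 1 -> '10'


Encode each number as n ones followed by a terminating 0:
  8 -> 111111110 (9 bits)
  7 -> 11111110 (8 bits)
  5 -> 111110 (6 bits)
  12 -> 1111111111110 (13 bits)
Total length = 9 + 8 + 6 + 13 = 36 bits.

Unary([8, 7, 5, 12]) = 111111110111111101111101111111111110 (36 bits)


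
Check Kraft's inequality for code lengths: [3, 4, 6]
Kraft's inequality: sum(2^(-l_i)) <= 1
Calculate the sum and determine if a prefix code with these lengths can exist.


Sum = 2^(-3) + 2^(-4) + 2^(-6)
    = 0.125 + 0.0625 + 0.015625
    = 13/64 = 0.203125
Since 0.203125 <= 1, Kraft's inequality IS satisfied.
A prefix code with these lengths CAN exist.

Kraft sum = 0.203125. Satisfied.


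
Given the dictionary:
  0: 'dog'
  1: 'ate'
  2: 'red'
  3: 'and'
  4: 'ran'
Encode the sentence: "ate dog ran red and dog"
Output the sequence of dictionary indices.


Look up each word in the dictionary:
  'ate' -> 1
  'dog' -> 0
  'ran' -> 4
  'red' -> 2
  'and' -> 3
  'dog' -> 0

Encoded: [1, 0, 4, 2, 3, 0]


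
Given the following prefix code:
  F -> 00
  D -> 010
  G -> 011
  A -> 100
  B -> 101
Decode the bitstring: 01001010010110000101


Decoding step by step:
Bits 010 -> D
Bits 010 -> D
Bits 100 -> A
Bits 101 -> B
Bits 100 -> A
Bits 00 -> F
Bits 101 -> B


Decoded message: DDABAFB


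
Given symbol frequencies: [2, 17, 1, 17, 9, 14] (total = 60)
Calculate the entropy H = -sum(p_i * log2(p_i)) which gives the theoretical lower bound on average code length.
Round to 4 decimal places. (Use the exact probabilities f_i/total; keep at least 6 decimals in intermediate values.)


Per-symbol terms -p_i * log2(p_i) with p_i = f_i/60:
  p = 2/60 = 0.033333: log2(p) = -4.906891, -p*log2(p) = 0.163563
  p = 17/60 = 0.283333: log2(p) = -1.819428, -p*log2(p) = 0.515505
  p = 1/60 = 0.016667: log2(p) = -5.906891, -p*log2(p) = 0.098448
  p = 17/60 = 0.283333: log2(p) = -1.819428, -p*log2(p) = 0.515505
  p = 9/60 = 0.150000: log2(p) = -2.736966, -p*log2(p) = 0.410545
  p = 14/60 = 0.233333: log2(p) = -2.099536, -p*log2(p) = 0.489892
H = 0.163563 + 0.515505 + 0.098448 + 0.515505 + 0.410545 + 0.489892 = 2.193458

H = 2.1935 bits/symbol


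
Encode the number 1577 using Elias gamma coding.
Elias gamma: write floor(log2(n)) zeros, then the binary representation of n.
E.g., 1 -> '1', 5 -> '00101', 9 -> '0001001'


num_bits = floor(log2(1577)) + 1 = 11
leading_zeros = num_bits - 1 = 10
binary(1577) = 11000101001

Elias gamma(1577) = '0000000000' + '11000101001' = 000000000011000101001 (21 bits)


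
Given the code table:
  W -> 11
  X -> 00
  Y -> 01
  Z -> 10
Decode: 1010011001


Decoding:
10 -> Z
10 -> Z
01 -> Y
10 -> Z
01 -> Y


Result: ZZYZY


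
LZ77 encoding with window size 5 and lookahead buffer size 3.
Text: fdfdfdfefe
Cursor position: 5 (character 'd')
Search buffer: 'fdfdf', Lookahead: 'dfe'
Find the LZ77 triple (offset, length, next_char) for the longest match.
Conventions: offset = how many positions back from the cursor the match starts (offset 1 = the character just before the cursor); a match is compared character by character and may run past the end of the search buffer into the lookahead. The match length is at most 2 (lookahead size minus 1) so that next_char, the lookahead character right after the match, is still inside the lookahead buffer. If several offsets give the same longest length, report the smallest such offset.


Try each offset into the search buffer:
  offset=1 (pos 4, char 'f'): match length 0
  offset=2 (pos 3, char 'd'): match length 2
  offset=3 (pos 2, char 'f'): match length 0
  offset=4 (pos 1, char 'd'): match length 2
  offset=5 (pos 0, char 'f'): match length 0
Longest match has length 2, found at offsets 2, 4; take the smallest, offset 2.
next_char = character at position 5 + 2 = 7 -> 'e'

Best match: offset=2, length=2 (matching 'df' starting at position 3)
LZ77 triple: (2, 2, 'e')


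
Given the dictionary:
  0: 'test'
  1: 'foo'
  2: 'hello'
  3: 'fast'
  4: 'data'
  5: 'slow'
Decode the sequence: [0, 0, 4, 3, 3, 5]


Look up each index in the dictionary:
  0 -> 'test'
  0 -> 'test'
  4 -> 'data'
  3 -> 'fast'
  3 -> 'fast'
  5 -> 'slow'

Decoded: "test test data fast fast slow"


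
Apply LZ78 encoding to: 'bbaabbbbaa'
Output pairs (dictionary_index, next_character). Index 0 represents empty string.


LZ78 encoding steps:
Dictionary: {0: ''}
Step 1: w='' (idx 0), next='b' -> output (0, 'b'), add 'b' as idx 1
Step 2: w='b' (idx 1), next='a' -> output (1, 'a'), add 'ba' as idx 2
Step 3: w='' (idx 0), next='a' -> output (0, 'a'), add 'a' as idx 3
Step 4: w='b' (idx 1), next='b' -> output (1, 'b'), add 'bb' as idx 4
Step 5: w='bb' (idx 4), next='a' -> output (4, 'a'), add 'bba' as idx 5
Step 6: w='a' (idx 3), end of input -> output (3, '')


Encoded: [(0, 'b'), (1, 'a'), (0, 'a'), (1, 'b'), (4, 'a'), (3, '')]


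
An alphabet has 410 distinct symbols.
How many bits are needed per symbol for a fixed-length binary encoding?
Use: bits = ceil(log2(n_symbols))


log2(410) = 8.6795
Bracket: 2^8 = 256 < 410 <= 2^9 = 512
So ceil(log2(410)) = 9

bits = ceil(log2(410)) = ceil(8.6795) = 9 bits


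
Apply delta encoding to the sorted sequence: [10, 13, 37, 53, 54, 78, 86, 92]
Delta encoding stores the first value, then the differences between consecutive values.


First value: 10
Deltas:
  13 - 10 = 3
  37 - 13 = 24
  53 - 37 = 16
  54 - 53 = 1
  78 - 54 = 24
  86 - 78 = 8
  92 - 86 = 6


Delta encoded: [10, 3, 24, 16, 1, 24, 8, 6]


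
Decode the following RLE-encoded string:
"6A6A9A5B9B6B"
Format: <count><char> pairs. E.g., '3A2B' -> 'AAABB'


Expanding each <count><char> pair:
  6A -> 'AAAAAA'
  6A -> 'AAAAAA'
  9A -> 'AAAAAAAAA'
  5B -> 'BBBBB'
  9B -> 'BBBBBBBBB'
  6B -> 'BBBBBB'

Decoded = AAAAAAAAAAAAAAAAAAAAABBBBBBBBBBBBBBBBBBBB


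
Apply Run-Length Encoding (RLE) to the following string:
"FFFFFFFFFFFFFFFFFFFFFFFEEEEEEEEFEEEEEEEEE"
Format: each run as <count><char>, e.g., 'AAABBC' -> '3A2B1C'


Scanning runs left to right:
  i=0: run of 'F' x 23 -> '23F'
  i=23: run of 'E' x 8 -> '8E'
  i=31: run of 'F' x 1 -> '1F'
  i=32: run of 'E' x 9 -> '9E'

RLE = 23F8E1F9E


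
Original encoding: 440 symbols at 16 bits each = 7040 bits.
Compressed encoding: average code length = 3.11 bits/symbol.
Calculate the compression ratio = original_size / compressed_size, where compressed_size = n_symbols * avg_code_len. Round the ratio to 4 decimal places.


original_size = n_symbols * orig_bits = 440 * 16 = 7040 bits
compressed_size = n_symbols * avg_code_len = 440 * 3.11 = 1368.4 bits
ratio = original_size / compressed_size = 7040 / 1368.4 = 5.1447

Compression ratio = 5.1447


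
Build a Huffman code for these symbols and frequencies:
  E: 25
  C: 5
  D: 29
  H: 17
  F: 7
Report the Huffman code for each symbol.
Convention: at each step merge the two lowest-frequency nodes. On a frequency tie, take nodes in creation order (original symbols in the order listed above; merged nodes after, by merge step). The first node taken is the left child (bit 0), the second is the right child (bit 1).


Huffman tree construction:
Step 1: Merge C(5) + F(7) = 12
Step 2: Merge (C+F)(12) + H(17) = 29
Step 3: Merge E(25) + D(29) = 54
Step 4: Merge ((C+F)+H)(29) + (E+D)(54) = 83
Read each symbol's code off the tree from the root (left child = 0, right child = 1).

Codes:
  E: 10 (length 2)
  C: 000 (length 3)
  D: 11 (length 2)
  H: 01 (length 2)
  F: 001 (length 3)
Average code length: 178/83 = 2.1446 bits/symbol


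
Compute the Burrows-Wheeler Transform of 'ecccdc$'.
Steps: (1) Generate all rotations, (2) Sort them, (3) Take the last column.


Rotations (sorted):
  0: $ecccdc -> last char: c
  1: c$ecccd -> last char: d
  2: cccdc$e -> last char: e
  3: ccdc$ec -> last char: c
  4: cdc$ecc -> last char: c
  5: dc$eccc -> last char: c
  6: ecccdc$ -> last char: $


BWT = cdeccc$


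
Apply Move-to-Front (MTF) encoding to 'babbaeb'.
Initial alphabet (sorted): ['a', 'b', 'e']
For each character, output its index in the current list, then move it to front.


MTF encoding:
'b': index 1 in ['a', 'b', 'e'] -> ['b', 'a', 'e']
'a': index 1 in ['b', 'a', 'e'] -> ['a', 'b', 'e']
'b': index 1 in ['a', 'b', 'e'] -> ['b', 'a', 'e']
'b': index 0 in ['b', 'a', 'e'] -> ['b', 'a', 'e']
'a': index 1 in ['b', 'a', 'e'] -> ['a', 'b', 'e']
'e': index 2 in ['a', 'b', 'e'] -> ['e', 'a', 'b']
'b': index 2 in ['e', 'a', 'b'] -> ['b', 'e', 'a']


Output: [1, 1, 1, 0, 1, 2, 2]


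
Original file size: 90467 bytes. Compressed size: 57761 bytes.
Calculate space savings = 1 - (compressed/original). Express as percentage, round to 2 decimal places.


ratio = compressed/original = 57761/90467 = 0.638476
savings = 1 - ratio = 1 - 0.638476 = 0.361524
as a percentage: 0.361524 * 100 = 36.15%

Space savings = 1 - 57761/90467 = 36.15%


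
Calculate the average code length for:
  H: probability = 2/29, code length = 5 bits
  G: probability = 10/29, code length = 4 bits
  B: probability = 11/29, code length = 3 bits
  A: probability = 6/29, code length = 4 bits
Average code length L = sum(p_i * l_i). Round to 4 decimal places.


Weighted contributions p_i * l_i:
  H: (2/29) * 5 = 10/29
  G: (10/29) * 4 = 40/29
  B: (11/29) * 3 = 33/29
  A: (6/29) * 4 = 24/29
Sum = (10 + 40 + 33 + 24)/29 = 107/29

L = 107/29 = 3.6897 bits/symbol


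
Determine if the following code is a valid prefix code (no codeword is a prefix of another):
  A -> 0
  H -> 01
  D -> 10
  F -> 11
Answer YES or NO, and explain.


Checking each pair (does one codeword prefix another?):
  A='0' vs H='01': prefix -- VIOLATION

NO -- this is NOT a valid prefix code. A (0) is a prefix of H (01).


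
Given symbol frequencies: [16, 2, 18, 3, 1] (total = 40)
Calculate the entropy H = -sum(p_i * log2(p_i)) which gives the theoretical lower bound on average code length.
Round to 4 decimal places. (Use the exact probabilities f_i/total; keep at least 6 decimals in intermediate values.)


Per-symbol terms -p_i * log2(p_i) with p_i = f_i/40:
  p = 16/40 = 0.400000: log2(p) = -1.321928, -p*log2(p) = 0.528771
  p = 2/40 = 0.050000: log2(p) = -4.321928, -p*log2(p) = 0.216096
  p = 18/40 = 0.450000: log2(p) = -1.152003, -p*log2(p) = 0.518401
  p = 3/40 = 0.075000: log2(p) = -3.736966, -p*log2(p) = 0.280272
  p = 1/40 = 0.025000: log2(p) = -5.321928, -p*log2(p) = 0.133048
H = 0.528771 + 0.216096 + 0.518401 + 0.280272 + 0.133048 = 1.676588

H = 1.6766 bits/symbol


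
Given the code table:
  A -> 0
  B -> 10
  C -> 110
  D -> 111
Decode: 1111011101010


Decoding:
111 -> D
10 -> B
111 -> D
0 -> A
10 -> B
10 -> B


Result: DBDABB


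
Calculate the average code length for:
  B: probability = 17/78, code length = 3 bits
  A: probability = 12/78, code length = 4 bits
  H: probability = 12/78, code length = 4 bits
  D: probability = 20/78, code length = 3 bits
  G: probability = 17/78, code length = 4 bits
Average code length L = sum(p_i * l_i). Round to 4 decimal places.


Weighted contributions p_i * l_i:
  B: (17/78) * 3 = 51/78
  A: (12/78) * 4 = 48/78
  H: (12/78) * 4 = 48/78
  D: (20/78) * 3 = 60/78
  G: (17/78) * 4 = 68/78
Sum = (51 + 48 + 48 + 60 + 68)/78 = 275/78

L = 275/78 = 3.5256 bits/symbol


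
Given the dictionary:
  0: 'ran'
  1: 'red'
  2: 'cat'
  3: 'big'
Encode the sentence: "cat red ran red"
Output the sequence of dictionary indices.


Look up each word in the dictionary:
  'cat' -> 2
  'red' -> 1
  'ran' -> 0
  'red' -> 1

Encoded: [2, 1, 0, 1]


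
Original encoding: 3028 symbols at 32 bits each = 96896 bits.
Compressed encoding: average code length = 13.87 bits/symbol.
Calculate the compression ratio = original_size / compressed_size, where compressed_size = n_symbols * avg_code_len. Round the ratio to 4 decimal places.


original_size = n_symbols * orig_bits = 3028 * 32 = 96896 bits
compressed_size = n_symbols * avg_code_len = 3028 * 13.87 = 41998.36 bits
ratio = original_size / compressed_size = 96896 / 41998.36 = 2.3071

Compression ratio = 2.3071


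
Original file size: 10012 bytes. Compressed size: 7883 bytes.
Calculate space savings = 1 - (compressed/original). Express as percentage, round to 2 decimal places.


ratio = compressed/original = 7883/10012 = 0.787355
savings = 1 - ratio = 1 - 0.787355 = 0.212645
as a percentage: 0.212645 * 100 = 21.26%

Space savings = 1 - 7883/10012 = 21.26%


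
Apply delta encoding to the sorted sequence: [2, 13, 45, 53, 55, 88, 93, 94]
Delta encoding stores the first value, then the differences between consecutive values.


First value: 2
Deltas:
  13 - 2 = 11
  45 - 13 = 32
  53 - 45 = 8
  55 - 53 = 2
  88 - 55 = 33
  93 - 88 = 5
  94 - 93 = 1


Delta encoded: [2, 11, 32, 8, 2, 33, 5, 1]


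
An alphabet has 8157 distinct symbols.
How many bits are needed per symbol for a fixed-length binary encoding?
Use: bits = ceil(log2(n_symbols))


log2(8157) = 12.9938
Bracket: 2^12 = 4096 < 8157 <= 2^13 = 8192
So ceil(log2(8157)) = 13

bits = ceil(log2(8157)) = ceil(12.9938) = 13 bits


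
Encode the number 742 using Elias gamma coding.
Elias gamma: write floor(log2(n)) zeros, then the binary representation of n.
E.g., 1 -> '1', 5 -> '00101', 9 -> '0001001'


num_bits = floor(log2(742)) + 1 = 10
leading_zeros = num_bits - 1 = 9
binary(742) = 1011100110

Elias gamma(742) = '000000000' + '1011100110' = 0000000001011100110 (19 bits)


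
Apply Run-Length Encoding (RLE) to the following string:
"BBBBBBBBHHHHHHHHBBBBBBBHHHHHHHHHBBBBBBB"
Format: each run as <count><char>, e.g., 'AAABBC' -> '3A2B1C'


Scanning runs left to right:
  i=0: run of 'B' x 8 -> '8B'
  i=8: run of 'H' x 8 -> '8H'
  i=16: run of 'B' x 7 -> '7B'
  i=23: run of 'H' x 9 -> '9H'
  i=32: run of 'B' x 7 -> '7B'

RLE = 8B8H7B9H7B


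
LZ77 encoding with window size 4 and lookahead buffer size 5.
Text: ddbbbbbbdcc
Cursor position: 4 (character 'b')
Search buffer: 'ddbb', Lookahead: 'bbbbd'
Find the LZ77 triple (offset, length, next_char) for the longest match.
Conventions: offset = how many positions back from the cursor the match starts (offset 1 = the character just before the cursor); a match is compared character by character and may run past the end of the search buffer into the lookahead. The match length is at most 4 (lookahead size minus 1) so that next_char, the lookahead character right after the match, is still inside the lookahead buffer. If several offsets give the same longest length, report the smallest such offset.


Try each offset into the search buffer:
  offset=1 (pos 3, char 'b'): match length 4
  offset=2 (pos 2, char 'b'): match length 4
  offset=3 (pos 1, char 'd'): match length 0
  offset=4 (pos 0, char 'd'): match length 0
Longest match has length 4, found at offsets 1, 2; take the smallest, offset 1.
next_char = character at position 4 + 4 = 8 -> 'd'

Best match: offset=1, length=4 (matching 'bbbb' starting at position 3)
LZ77 triple: (1, 4, 'd')


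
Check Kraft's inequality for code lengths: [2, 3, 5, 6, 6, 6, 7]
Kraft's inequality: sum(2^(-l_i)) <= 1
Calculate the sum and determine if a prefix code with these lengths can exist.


Sum = 2^(-2) + 2^(-3) + 2^(-5) + 2^(-6) + 2^(-6) + 2^(-6) + 2^(-7)
    = 0.25 + 0.125 + 0.03125 + 0.015625 + 0.015625 + 0.015625 + 0.0078125
    = 59/128 = 0.4609375
Since 0.4609375 <= 1, Kraft's inequality IS satisfied.
A prefix code with these lengths CAN exist.

Kraft sum = 0.4609375. Satisfied.


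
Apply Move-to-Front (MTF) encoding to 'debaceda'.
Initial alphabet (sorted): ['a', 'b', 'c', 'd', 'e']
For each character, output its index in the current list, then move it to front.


MTF encoding:
'd': index 3 in ['a', 'b', 'c', 'd', 'e'] -> ['d', 'a', 'b', 'c', 'e']
'e': index 4 in ['d', 'a', 'b', 'c', 'e'] -> ['e', 'd', 'a', 'b', 'c']
'b': index 3 in ['e', 'd', 'a', 'b', 'c'] -> ['b', 'e', 'd', 'a', 'c']
'a': index 3 in ['b', 'e', 'd', 'a', 'c'] -> ['a', 'b', 'e', 'd', 'c']
'c': index 4 in ['a', 'b', 'e', 'd', 'c'] -> ['c', 'a', 'b', 'e', 'd']
'e': index 3 in ['c', 'a', 'b', 'e', 'd'] -> ['e', 'c', 'a', 'b', 'd']
'd': index 4 in ['e', 'c', 'a', 'b', 'd'] -> ['d', 'e', 'c', 'a', 'b']
'a': index 3 in ['d', 'e', 'c', 'a', 'b'] -> ['a', 'd', 'e', 'c', 'b']


Output: [3, 4, 3, 3, 4, 3, 4, 3]


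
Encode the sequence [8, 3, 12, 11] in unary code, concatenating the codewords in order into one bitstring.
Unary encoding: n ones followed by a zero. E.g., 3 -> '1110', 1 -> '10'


Encode each number as n ones followed by a terminating 0:
  8 -> 111111110 (9 bits)
  3 -> 1110 (4 bits)
  12 -> 1111111111110 (13 bits)
  11 -> 111111111110 (12 bits)
Total length = 9 + 4 + 13 + 12 = 38 bits.

Unary([8, 3, 12, 11]) = 11111111011101111111111110111111111110 (38 bits)


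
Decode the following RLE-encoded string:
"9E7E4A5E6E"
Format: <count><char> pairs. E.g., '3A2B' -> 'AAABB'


Expanding each <count><char> pair:
  9E -> 'EEEEEEEEE'
  7E -> 'EEEEEEE'
  4A -> 'AAAA'
  5E -> 'EEEEE'
  6E -> 'EEEEEE'

Decoded = EEEEEEEEEEEEEEEEAAAAEEEEEEEEEEE


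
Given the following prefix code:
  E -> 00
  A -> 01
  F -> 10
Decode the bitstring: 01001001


Decoding step by step:
Bits 01 -> A
Bits 00 -> E
Bits 10 -> F
Bits 01 -> A


Decoded message: AEFA


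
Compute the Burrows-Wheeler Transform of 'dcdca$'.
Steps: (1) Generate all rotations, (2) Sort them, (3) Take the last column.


Rotations (sorted):
  0: $dcdca -> last char: a
  1: a$dcdc -> last char: c
  2: ca$dcd -> last char: d
  3: cdca$d -> last char: d
  4: dca$dc -> last char: c
  5: dcdca$ -> last char: $


BWT = acddc$


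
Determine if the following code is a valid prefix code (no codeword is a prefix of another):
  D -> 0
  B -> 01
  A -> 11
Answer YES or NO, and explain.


Checking each pair (does one codeword prefix another?):
  D='0' vs B='01': prefix -- VIOLATION

NO -- this is NOT a valid prefix code. D (0) is a prefix of B (01).


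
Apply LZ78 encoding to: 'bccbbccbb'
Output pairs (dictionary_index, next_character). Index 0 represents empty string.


LZ78 encoding steps:
Dictionary: {0: ''}
Step 1: w='' (idx 0), next='b' -> output (0, 'b'), add 'b' as idx 1
Step 2: w='' (idx 0), next='c' -> output (0, 'c'), add 'c' as idx 2
Step 3: w='c' (idx 2), next='b' -> output (2, 'b'), add 'cb' as idx 3
Step 4: w='b' (idx 1), next='c' -> output (1, 'c'), add 'bc' as idx 4
Step 5: w='cb' (idx 3), next='b' -> output (3, 'b'), add 'cbb' as idx 5


Encoded: [(0, 'b'), (0, 'c'), (2, 'b'), (1, 'c'), (3, 'b')]


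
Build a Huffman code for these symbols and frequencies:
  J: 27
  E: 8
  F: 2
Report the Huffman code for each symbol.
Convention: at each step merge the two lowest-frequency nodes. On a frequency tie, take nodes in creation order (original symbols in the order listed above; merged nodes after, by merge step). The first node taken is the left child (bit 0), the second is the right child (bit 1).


Huffman tree construction:
Step 1: Merge F(2) + E(8) = 10
Step 2: Merge (F+E)(10) + J(27) = 37
Read each symbol's code off the tree from the root (left child = 0, right child = 1).

Codes:
  J: 1 (length 1)
  E: 01 (length 2)
  F: 00 (length 2)
Average code length: 47/37 = 1.2703 bits/symbol


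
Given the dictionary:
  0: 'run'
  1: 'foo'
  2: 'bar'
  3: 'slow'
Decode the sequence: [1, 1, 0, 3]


Look up each index in the dictionary:
  1 -> 'foo'
  1 -> 'foo'
  0 -> 'run'
  3 -> 'slow'

Decoded: "foo foo run slow"


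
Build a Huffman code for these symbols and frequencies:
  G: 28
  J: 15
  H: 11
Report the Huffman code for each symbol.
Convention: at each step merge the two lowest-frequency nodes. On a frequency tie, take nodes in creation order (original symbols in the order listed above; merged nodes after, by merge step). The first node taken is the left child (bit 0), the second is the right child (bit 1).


Huffman tree construction:
Step 1: Merge H(11) + J(15) = 26
Step 2: Merge (H+J)(26) + G(28) = 54
Read each symbol's code off the tree from the root (left child = 0, right child = 1).

Codes:
  G: 1 (length 1)
  J: 01 (length 2)
  H: 00 (length 2)
Average code length: 80/54 = 1.4815 bits/symbol


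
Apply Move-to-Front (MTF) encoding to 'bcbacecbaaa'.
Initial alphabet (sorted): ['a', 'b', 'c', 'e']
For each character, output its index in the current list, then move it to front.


MTF encoding:
'b': index 1 in ['a', 'b', 'c', 'e'] -> ['b', 'a', 'c', 'e']
'c': index 2 in ['b', 'a', 'c', 'e'] -> ['c', 'b', 'a', 'e']
'b': index 1 in ['c', 'b', 'a', 'e'] -> ['b', 'c', 'a', 'e']
'a': index 2 in ['b', 'c', 'a', 'e'] -> ['a', 'b', 'c', 'e']
'c': index 2 in ['a', 'b', 'c', 'e'] -> ['c', 'a', 'b', 'e']
'e': index 3 in ['c', 'a', 'b', 'e'] -> ['e', 'c', 'a', 'b']
'c': index 1 in ['e', 'c', 'a', 'b'] -> ['c', 'e', 'a', 'b']
'b': index 3 in ['c', 'e', 'a', 'b'] -> ['b', 'c', 'e', 'a']
'a': index 3 in ['b', 'c', 'e', 'a'] -> ['a', 'b', 'c', 'e']
'a': index 0 in ['a', 'b', 'c', 'e'] -> ['a', 'b', 'c', 'e']
'a': index 0 in ['a', 'b', 'c', 'e'] -> ['a', 'b', 'c', 'e']


Output: [1, 2, 1, 2, 2, 3, 1, 3, 3, 0, 0]


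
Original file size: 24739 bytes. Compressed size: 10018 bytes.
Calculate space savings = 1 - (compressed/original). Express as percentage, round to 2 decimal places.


ratio = compressed/original = 10018/24739 = 0.404948
savings = 1 - ratio = 1 - 0.404948 = 0.595052
as a percentage: 0.595052 * 100 = 59.51%

Space savings = 1 - 10018/24739 = 59.51%


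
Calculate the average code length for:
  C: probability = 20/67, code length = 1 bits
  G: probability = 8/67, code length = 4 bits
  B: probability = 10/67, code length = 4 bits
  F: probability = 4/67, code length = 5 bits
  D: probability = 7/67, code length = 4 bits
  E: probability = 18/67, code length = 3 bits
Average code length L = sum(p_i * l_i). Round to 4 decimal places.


Weighted contributions p_i * l_i:
  C: (20/67) * 1 = 20/67
  G: (8/67) * 4 = 32/67
  B: (10/67) * 4 = 40/67
  F: (4/67) * 5 = 20/67
  D: (7/67) * 4 = 28/67
  E: (18/67) * 3 = 54/67
Sum = (20 + 32 + 40 + 20 + 28 + 54)/67 = 194/67

L = 194/67 = 2.8955 bits/symbol


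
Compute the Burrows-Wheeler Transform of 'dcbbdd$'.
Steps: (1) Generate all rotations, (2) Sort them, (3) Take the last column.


Rotations (sorted):
  0: $dcbbdd -> last char: d
  1: bbdd$dc -> last char: c
  2: bdd$dcb -> last char: b
  3: cbbdd$d -> last char: d
  4: d$dcbbd -> last char: d
  5: dcbbdd$ -> last char: $
  6: dd$dcbb -> last char: b


BWT = dcbdd$b


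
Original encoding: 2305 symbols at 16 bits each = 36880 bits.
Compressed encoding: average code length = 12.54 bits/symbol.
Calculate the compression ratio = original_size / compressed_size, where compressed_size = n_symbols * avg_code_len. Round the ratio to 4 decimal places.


original_size = n_symbols * orig_bits = 2305 * 16 = 36880 bits
compressed_size = n_symbols * avg_code_len = 2305 * 12.54 = 28904.7 bits
ratio = original_size / compressed_size = 36880 / 28904.7 = 1.2759

Compression ratio = 1.2759


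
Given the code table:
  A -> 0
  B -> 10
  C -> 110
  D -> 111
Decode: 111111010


Decoding:
111 -> D
111 -> D
0 -> A
10 -> B


Result: DDAB


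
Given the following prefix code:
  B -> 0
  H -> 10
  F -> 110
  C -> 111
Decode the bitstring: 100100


Decoding step by step:
Bits 10 -> H
Bits 0 -> B
Bits 10 -> H
Bits 0 -> B


Decoded message: HBHB


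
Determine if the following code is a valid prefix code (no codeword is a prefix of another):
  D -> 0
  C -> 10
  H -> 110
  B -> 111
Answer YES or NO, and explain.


Checking each pair (does one codeword prefix another?):
  D='0' vs C='10': no prefix
  D='0' vs H='110': no prefix
  D='0' vs B='111': no prefix
  C='10' vs D='0': no prefix
  C='10' vs H='110': no prefix
  C='10' vs B='111': no prefix
  H='110' vs D='0': no prefix
  H='110' vs C='10': no prefix
  H='110' vs B='111': no prefix
  B='111' vs D='0': no prefix
  B='111' vs C='10': no prefix
  B='111' vs H='110': no prefix
No violation found over all pairs.

YES -- this is a valid prefix code. No codeword is a prefix of any other codeword.


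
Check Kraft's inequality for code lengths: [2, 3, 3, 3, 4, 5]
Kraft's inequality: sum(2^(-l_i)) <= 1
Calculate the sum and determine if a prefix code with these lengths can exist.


Sum = 2^(-2) + 2^(-3) + 2^(-3) + 2^(-3) + 2^(-4) + 2^(-5)
    = 0.25 + 0.125 + 0.125 + 0.125 + 0.0625 + 0.03125
    = 23/32 = 0.71875
Since 0.71875 <= 1, Kraft's inequality IS satisfied.
A prefix code with these lengths CAN exist.

Kraft sum = 0.71875. Satisfied.


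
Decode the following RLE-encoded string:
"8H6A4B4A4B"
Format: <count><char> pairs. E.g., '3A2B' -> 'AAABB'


Expanding each <count><char> pair:
  8H -> 'HHHHHHHH'
  6A -> 'AAAAAA'
  4B -> 'BBBB'
  4A -> 'AAAA'
  4B -> 'BBBB'

Decoded = HHHHHHHHAAAAAABBBBAAAABBBB


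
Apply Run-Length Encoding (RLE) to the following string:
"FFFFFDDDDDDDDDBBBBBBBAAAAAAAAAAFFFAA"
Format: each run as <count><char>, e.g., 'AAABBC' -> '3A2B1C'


Scanning runs left to right:
  i=0: run of 'F' x 5 -> '5F'
  i=5: run of 'D' x 9 -> '9D'
  i=14: run of 'B' x 7 -> '7B'
  i=21: run of 'A' x 10 -> '10A'
  i=31: run of 'F' x 3 -> '3F'
  i=34: run of 'A' x 2 -> '2A'

RLE = 5F9D7B10A3F2A


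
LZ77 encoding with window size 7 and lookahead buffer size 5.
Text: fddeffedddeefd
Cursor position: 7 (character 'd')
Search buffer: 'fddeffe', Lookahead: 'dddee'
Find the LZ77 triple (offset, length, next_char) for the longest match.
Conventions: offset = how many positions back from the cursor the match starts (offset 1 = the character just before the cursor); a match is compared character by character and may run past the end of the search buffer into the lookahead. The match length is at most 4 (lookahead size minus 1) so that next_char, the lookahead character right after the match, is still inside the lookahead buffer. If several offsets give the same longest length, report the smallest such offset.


Try each offset into the search buffer:
  offset=1 (pos 6, char 'e'): match length 0
  offset=2 (pos 5, char 'f'): match length 0
  offset=3 (pos 4, char 'f'): match length 0
  offset=4 (pos 3, char 'e'): match length 0
  offset=5 (pos 2, char 'd'): match length 1
  offset=6 (pos 1, char 'd'): match length 2
  offset=7 (pos 0, char 'f'): match length 0
Longest match has length 2 at offset 6.
next_char = character at position 7 + 2 = 9 -> 'd'

Best match: offset=6, length=2 (matching 'dd' starting at position 1)
LZ77 triple: (6, 2, 'd')


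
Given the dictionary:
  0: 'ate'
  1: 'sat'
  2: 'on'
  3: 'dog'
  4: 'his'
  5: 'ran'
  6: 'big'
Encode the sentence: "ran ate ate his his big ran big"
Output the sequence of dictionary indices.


Look up each word in the dictionary:
  'ran' -> 5
  'ate' -> 0
  'ate' -> 0
  'his' -> 4
  'his' -> 4
  'big' -> 6
  'ran' -> 5
  'big' -> 6

Encoded: [5, 0, 0, 4, 4, 6, 5, 6]


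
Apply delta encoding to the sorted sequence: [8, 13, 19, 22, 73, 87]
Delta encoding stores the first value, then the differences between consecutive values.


First value: 8
Deltas:
  13 - 8 = 5
  19 - 13 = 6
  22 - 19 = 3
  73 - 22 = 51
  87 - 73 = 14


Delta encoded: [8, 5, 6, 3, 51, 14]


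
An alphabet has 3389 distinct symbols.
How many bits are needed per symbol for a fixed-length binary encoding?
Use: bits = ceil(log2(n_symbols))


log2(3389) = 11.7266
Bracket: 2^11 = 2048 < 3389 <= 2^12 = 4096
So ceil(log2(3389)) = 12

bits = ceil(log2(3389)) = ceil(11.7266) = 12 bits


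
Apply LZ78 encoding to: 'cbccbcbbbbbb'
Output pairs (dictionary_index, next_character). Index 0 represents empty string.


LZ78 encoding steps:
Dictionary: {0: ''}
Step 1: w='' (idx 0), next='c' -> output (0, 'c'), add 'c' as idx 1
Step 2: w='' (idx 0), next='b' -> output (0, 'b'), add 'b' as idx 2
Step 3: w='c' (idx 1), next='c' -> output (1, 'c'), add 'cc' as idx 3
Step 4: w='b' (idx 2), next='c' -> output (2, 'c'), add 'bc' as idx 4
Step 5: w='b' (idx 2), next='b' -> output (2, 'b'), add 'bb' as idx 5
Step 6: w='bb' (idx 5), next='b' -> output (5, 'b'), add 'bbb' as idx 6
Step 7: w='b' (idx 2), end of input -> output (2, '')


Encoded: [(0, 'c'), (0, 'b'), (1, 'c'), (2, 'c'), (2, 'b'), (5, 'b'), (2, '')]


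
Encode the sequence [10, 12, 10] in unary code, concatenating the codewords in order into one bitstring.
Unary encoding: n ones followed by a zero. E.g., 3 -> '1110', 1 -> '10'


Encode each number as n ones followed by a terminating 0:
  10 -> 11111111110 (11 bits)
  12 -> 1111111111110 (13 bits)
  10 -> 11111111110 (11 bits)
Total length = 11 + 13 + 11 = 35 bits.

Unary([10, 12, 10]) = 11111111110111111111111011111111110 (35 bits)


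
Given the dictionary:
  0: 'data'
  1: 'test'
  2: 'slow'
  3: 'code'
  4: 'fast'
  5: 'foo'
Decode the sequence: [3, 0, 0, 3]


Look up each index in the dictionary:
  3 -> 'code'
  0 -> 'data'
  0 -> 'data'
  3 -> 'code'

Decoded: "code data data code"


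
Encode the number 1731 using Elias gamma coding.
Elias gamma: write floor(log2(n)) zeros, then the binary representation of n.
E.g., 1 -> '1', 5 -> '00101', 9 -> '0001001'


num_bits = floor(log2(1731)) + 1 = 11
leading_zeros = num_bits - 1 = 10
binary(1731) = 11011000011

Elias gamma(1731) = '0000000000' + '11011000011' = 000000000011011000011 (21 bits)


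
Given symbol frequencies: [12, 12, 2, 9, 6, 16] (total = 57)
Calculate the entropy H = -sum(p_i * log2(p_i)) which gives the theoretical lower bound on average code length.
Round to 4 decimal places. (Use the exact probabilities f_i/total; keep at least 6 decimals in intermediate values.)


Per-symbol terms -p_i * log2(p_i) with p_i = f_i/57:
  p = 12/57 = 0.210526: log2(p) = -2.247928, -p*log2(p) = 0.473248
  p = 12/57 = 0.210526: log2(p) = -2.247928, -p*log2(p) = 0.473248
  p = 2/57 = 0.035088: log2(p) = -4.832890, -p*log2(p) = 0.169575
  p = 9/57 = 0.157895: log2(p) = -2.662965, -p*log2(p) = 0.420468
  p = 6/57 = 0.105263: log2(p) = -3.247928, -p*log2(p) = 0.341887
  p = 16/57 = 0.280702: log2(p) = -1.832890, -p*log2(p) = 0.514495
H = 0.473248 + 0.473248 + 0.169575 + 0.420468 + 0.341887 + 0.514495 = 2.392921

H = 2.3929 bits/symbol


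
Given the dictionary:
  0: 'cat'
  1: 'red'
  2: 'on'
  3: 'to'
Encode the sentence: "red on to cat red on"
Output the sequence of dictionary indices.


Look up each word in the dictionary:
  'red' -> 1
  'on' -> 2
  'to' -> 3
  'cat' -> 0
  'red' -> 1
  'on' -> 2

Encoded: [1, 2, 3, 0, 1, 2]


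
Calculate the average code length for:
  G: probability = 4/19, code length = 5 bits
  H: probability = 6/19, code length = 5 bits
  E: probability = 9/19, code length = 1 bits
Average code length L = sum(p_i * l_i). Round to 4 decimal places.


Weighted contributions p_i * l_i:
  G: (4/19) * 5 = 20/19
  H: (6/19) * 5 = 30/19
  E: (9/19) * 1 = 9/19
Sum = (20 + 30 + 9)/19 = 59/19

L = 59/19 = 3.1053 bits/symbol


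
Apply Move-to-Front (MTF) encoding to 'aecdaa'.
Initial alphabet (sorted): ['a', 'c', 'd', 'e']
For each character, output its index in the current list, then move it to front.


MTF encoding:
'a': index 0 in ['a', 'c', 'd', 'e'] -> ['a', 'c', 'd', 'e']
'e': index 3 in ['a', 'c', 'd', 'e'] -> ['e', 'a', 'c', 'd']
'c': index 2 in ['e', 'a', 'c', 'd'] -> ['c', 'e', 'a', 'd']
'd': index 3 in ['c', 'e', 'a', 'd'] -> ['d', 'c', 'e', 'a']
'a': index 3 in ['d', 'c', 'e', 'a'] -> ['a', 'd', 'c', 'e']
'a': index 0 in ['a', 'd', 'c', 'e'] -> ['a', 'd', 'c', 'e']


Output: [0, 3, 2, 3, 3, 0]


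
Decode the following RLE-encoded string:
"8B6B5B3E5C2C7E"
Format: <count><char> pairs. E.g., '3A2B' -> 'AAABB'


Expanding each <count><char> pair:
  8B -> 'BBBBBBBB'
  6B -> 'BBBBBB'
  5B -> 'BBBBB'
  3E -> 'EEE'
  5C -> 'CCCCC'
  2C -> 'CC'
  7E -> 'EEEEEEE'

Decoded = BBBBBBBBBBBBBBBBBBBEEECCCCCCCEEEEEEE


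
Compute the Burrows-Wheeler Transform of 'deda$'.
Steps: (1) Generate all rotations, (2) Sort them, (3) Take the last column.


Rotations (sorted):
  0: $deda -> last char: a
  1: a$ded -> last char: d
  2: da$de -> last char: e
  3: deda$ -> last char: $
  4: eda$d -> last char: d


BWT = ade$d


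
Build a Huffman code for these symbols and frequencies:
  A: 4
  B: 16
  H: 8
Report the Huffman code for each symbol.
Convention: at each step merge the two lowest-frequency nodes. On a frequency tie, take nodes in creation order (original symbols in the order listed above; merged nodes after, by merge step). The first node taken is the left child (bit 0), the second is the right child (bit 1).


Huffman tree construction:
Step 1: Merge A(4) + H(8) = 12
Step 2: Merge (A+H)(12) + B(16) = 28
Read each symbol's code off the tree from the root (left child = 0, right child = 1).

Codes:
  A: 00 (length 2)
  B: 1 (length 1)
  H: 01 (length 2)
Average code length: 40/28 = 1.4286 bits/symbol


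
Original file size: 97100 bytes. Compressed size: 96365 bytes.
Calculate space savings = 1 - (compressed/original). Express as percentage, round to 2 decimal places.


ratio = compressed/original = 96365/97100 = 0.99243
savings = 1 - ratio = 1 - 0.99243 = 0.00757
as a percentage: 0.00757 * 100 = 0.76%

Space savings = 1 - 96365/97100 = 0.76%


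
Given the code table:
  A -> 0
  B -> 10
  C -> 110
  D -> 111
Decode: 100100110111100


Decoding:
10 -> B
0 -> A
10 -> B
0 -> A
110 -> C
111 -> D
10 -> B
0 -> A


Result: BABACDBA


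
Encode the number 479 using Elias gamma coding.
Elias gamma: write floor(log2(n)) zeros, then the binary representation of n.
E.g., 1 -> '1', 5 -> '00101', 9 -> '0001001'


num_bits = floor(log2(479)) + 1 = 9
leading_zeros = num_bits - 1 = 8
binary(479) = 111011111

Elias gamma(479) = '00000000' + '111011111' = 00000000111011111 (17 bits)


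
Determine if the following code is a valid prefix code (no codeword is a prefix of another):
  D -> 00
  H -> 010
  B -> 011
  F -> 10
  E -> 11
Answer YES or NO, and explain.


Checking each pair (does one codeword prefix another?):
  D='00' vs H='010': no prefix
  D='00' vs B='011': no prefix
  D='00' vs F='10': no prefix
  D='00' vs E='11': no prefix
  H='010' vs D='00': no prefix
  H='010' vs B='011': no prefix
  H='010' vs F='10': no prefix
  H='010' vs E='11': no prefix
  B='011' vs D='00': no prefix
  B='011' vs H='010': no prefix
  B='011' vs F='10': no prefix
  B='011' vs E='11': no prefix
  F='10' vs D='00': no prefix
  F='10' vs H='010': no prefix
  F='10' vs B='011': no prefix
  F='10' vs E='11': no prefix
  E='11' vs D='00': no prefix
  E='11' vs H='010': no prefix
  E='11' vs B='011': no prefix
  E='11' vs F='10': no prefix
No violation found over all pairs.

YES -- this is a valid prefix code. No codeword is a prefix of any other codeword.


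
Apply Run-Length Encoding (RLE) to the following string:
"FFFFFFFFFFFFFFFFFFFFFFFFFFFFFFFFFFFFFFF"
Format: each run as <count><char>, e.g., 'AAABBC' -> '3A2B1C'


Scanning runs left to right:
  i=0: run of 'F' x 39 -> '39F'

RLE = 39F


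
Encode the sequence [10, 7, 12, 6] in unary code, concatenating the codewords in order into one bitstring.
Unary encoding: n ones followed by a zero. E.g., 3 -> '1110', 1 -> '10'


Encode each number as n ones followed by a terminating 0:
  10 -> 11111111110 (11 bits)
  7 -> 11111110 (8 bits)
  12 -> 1111111111110 (13 bits)
  6 -> 1111110 (7 bits)
Total length = 11 + 8 + 13 + 7 = 39 bits.

Unary([10, 7, 12, 6]) = 111111111101111111011111111111101111110 (39 bits)


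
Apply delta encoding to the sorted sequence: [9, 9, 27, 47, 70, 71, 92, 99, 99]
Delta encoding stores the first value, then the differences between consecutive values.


First value: 9
Deltas:
  9 - 9 = 0
  27 - 9 = 18
  47 - 27 = 20
  70 - 47 = 23
  71 - 70 = 1
  92 - 71 = 21
  99 - 92 = 7
  99 - 99 = 0


Delta encoded: [9, 0, 18, 20, 23, 1, 21, 7, 0]


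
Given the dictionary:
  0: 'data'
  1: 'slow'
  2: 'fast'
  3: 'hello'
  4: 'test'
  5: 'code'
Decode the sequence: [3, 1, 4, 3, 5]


Look up each index in the dictionary:
  3 -> 'hello'
  1 -> 'slow'
  4 -> 'test'
  3 -> 'hello'
  5 -> 'code'

Decoded: "hello slow test hello code"


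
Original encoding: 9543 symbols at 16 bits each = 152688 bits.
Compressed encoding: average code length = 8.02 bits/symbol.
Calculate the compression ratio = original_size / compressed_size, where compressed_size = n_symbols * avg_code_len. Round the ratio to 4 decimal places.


original_size = n_symbols * orig_bits = 9543 * 16 = 152688 bits
compressed_size = n_symbols * avg_code_len = 9543 * 8.02 = 76534.86 bits
ratio = original_size / compressed_size = 152688 / 76534.86 = 1.995

Compression ratio = 1.995


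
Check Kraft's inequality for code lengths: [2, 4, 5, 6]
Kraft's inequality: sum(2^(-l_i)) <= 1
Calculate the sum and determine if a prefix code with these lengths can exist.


Sum = 2^(-2) + 2^(-4) + 2^(-5) + 2^(-6)
    = 0.25 + 0.0625 + 0.03125 + 0.015625
    = 23/64 = 0.359375
Since 0.359375 <= 1, Kraft's inequality IS satisfied.
A prefix code with these lengths CAN exist.

Kraft sum = 0.359375. Satisfied.


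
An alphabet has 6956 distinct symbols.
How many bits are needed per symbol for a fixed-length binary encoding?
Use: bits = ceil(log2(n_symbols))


log2(6956) = 12.764
Bracket: 2^12 = 4096 < 6956 <= 2^13 = 8192
So ceil(log2(6956)) = 13

bits = ceil(log2(6956)) = ceil(12.764) = 13 bits


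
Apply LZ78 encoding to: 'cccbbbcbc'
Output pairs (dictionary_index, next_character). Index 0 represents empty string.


LZ78 encoding steps:
Dictionary: {0: ''}
Step 1: w='' (idx 0), next='c' -> output (0, 'c'), add 'c' as idx 1
Step 2: w='c' (idx 1), next='c' -> output (1, 'c'), add 'cc' as idx 2
Step 3: w='' (idx 0), next='b' -> output (0, 'b'), add 'b' as idx 3
Step 4: w='b' (idx 3), next='b' -> output (3, 'b'), add 'bb' as idx 4
Step 5: w='c' (idx 1), next='b' -> output (1, 'b'), add 'cb' as idx 5
Step 6: w='c' (idx 1), end of input -> output (1, '')


Encoded: [(0, 'c'), (1, 'c'), (0, 'b'), (3, 'b'), (1, 'b'), (1, '')]


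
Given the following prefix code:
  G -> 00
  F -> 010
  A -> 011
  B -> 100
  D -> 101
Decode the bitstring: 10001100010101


Decoding step by step:
Bits 100 -> B
Bits 011 -> A
Bits 00 -> G
Bits 010 -> F
Bits 101 -> D


Decoded message: BAGFD


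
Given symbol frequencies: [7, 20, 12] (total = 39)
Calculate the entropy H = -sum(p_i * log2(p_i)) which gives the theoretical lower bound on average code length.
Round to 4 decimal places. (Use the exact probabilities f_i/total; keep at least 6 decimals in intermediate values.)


Per-symbol terms -p_i * log2(p_i) with p_i = f_i/39:
  p = 7/39 = 0.179487: log2(p) = -2.478047, -p*log2(p) = 0.444778
  p = 20/39 = 0.512821: log2(p) = -0.963474, -p*log2(p) = 0.494089
  p = 12/39 = 0.307692: log2(p) = -1.700440, -p*log2(p) = 0.523212
H = 0.444778 + 0.494089 + 0.523212 = 1.462079

H = 1.4621 bits/symbol


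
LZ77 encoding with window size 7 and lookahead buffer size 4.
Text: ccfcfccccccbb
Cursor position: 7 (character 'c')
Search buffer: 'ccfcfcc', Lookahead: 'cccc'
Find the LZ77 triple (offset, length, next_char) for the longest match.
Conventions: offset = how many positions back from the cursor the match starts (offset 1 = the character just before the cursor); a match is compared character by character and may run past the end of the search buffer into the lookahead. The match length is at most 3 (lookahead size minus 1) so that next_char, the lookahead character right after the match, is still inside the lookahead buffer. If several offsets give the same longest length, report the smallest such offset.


Try each offset into the search buffer:
  offset=1 (pos 6, char 'c'): match length 3
  offset=2 (pos 5, char 'c'): match length 3
  offset=3 (pos 4, char 'f'): match length 0
  offset=4 (pos 3, char 'c'): match length 1
  offset=5 (pos 2, char 'f'): match length 0
  offset=6 (pos 1, char 'c'): match length 1
  offset=7 (pos 0, char 'c'): match length 2
Longest match has length 3, found at offsets 1, 2; take the smallest, offset 1.
next_char = character at position 7 + 3 = 10 -> 'c'

Best match: offset=1, length=3 (matching 'ccc' starting at position 6)
LZ77 triple: (1, 3, 'c')
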